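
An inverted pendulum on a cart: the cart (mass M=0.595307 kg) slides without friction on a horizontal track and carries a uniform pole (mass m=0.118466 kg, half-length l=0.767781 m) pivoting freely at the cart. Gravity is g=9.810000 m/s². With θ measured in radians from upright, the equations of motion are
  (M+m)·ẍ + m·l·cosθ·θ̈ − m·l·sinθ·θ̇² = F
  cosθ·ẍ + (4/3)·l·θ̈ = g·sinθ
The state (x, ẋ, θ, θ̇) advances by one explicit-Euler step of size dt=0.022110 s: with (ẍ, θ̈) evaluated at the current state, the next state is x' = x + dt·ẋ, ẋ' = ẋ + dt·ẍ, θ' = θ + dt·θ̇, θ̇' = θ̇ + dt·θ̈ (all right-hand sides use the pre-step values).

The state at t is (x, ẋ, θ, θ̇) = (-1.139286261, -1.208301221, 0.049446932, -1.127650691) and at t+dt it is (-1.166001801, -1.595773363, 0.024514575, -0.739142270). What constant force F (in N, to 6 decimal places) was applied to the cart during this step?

ẍ = (ẋ'−ẋ)/dt = (-1.595773363−-1.208301221)/0.022110 = -17.524746
θ̈ = (θ̇'−θ̇)/dt = (-0.739142270−-1.127650691)/0.022110 = 17.571616
sinθ=0.049427, cosθ=0.998778
F = (M+m)·ẍ + m·l·cosθ·θ̈ − m·l·sinθ·θ̇² = -12.508691 + 1.596289 − 0.005717 = -10.918118

F = -10.918118 N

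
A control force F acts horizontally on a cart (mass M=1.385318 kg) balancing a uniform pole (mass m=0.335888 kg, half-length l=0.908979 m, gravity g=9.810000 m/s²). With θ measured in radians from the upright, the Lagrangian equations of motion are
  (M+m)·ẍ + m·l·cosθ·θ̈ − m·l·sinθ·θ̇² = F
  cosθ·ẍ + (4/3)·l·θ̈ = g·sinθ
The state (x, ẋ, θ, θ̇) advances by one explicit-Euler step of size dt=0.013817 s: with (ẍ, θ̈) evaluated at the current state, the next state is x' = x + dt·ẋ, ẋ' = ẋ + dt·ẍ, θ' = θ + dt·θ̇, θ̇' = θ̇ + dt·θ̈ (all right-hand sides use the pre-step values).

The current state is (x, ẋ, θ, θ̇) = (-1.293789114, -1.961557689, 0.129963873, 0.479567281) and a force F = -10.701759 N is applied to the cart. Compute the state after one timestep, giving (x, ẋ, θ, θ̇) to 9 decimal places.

sinθ=0.129598320, cosθ=0.991566576
temp = (F + m·l·θ̇²·sinθ)/(M+m) = (-10.701759 + 0.009100113)/1.721206 = -6.212306305
θ̈ = (g·sinθ − cosθ·temp)/(l·(4/3 − m·cos²θ/(M+m))) = 7.162212869
ẍ = temp − m·l·θ̈·cosθ/(M+m) = -7.472056954
Euler: x'=-1.293789114+0.013817·-1.961557689=-1.320891957, ẋ'=-1.961557689+0.013817·-7.472056954=-2.064799100
       θ'=0.129963873+0.013817·0.479567281=0.136590054, θ̇'=0.479567281+0.013817·7.162212869=0.578527576

(-1.320891957, -2.064799100, 0.136590054, 0.578527576)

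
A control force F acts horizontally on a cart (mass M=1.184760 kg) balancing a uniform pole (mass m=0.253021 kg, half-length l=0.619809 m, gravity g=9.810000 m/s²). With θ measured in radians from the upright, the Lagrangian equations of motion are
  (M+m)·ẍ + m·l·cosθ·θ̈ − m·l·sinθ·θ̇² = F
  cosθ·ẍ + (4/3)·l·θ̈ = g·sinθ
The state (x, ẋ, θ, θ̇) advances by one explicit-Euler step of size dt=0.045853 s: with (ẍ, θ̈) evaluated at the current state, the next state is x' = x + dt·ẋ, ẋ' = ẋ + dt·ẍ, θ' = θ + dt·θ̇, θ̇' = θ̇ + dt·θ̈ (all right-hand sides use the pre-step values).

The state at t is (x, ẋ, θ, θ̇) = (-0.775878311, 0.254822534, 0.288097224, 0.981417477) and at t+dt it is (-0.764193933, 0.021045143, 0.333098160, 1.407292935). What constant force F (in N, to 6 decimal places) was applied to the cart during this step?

ẍ = (ẋ'−ẋ)/dt = (0.021045143−0.254822534)/0.045853 = -5.098410
θ̈ = (θ̇'−θ̇)/dt = (1.407292935−0.981417477)/0.045853 = 9.287843
sinθ=0.284128, cosθ=0.958786
F = (M+m)·ẍ + m·l·cosθ·θ̈ − m·l·sinθ·θ̇² = -7.330397 + 1.396533 − 0.042918 = -5.976782

F = -5.976782 N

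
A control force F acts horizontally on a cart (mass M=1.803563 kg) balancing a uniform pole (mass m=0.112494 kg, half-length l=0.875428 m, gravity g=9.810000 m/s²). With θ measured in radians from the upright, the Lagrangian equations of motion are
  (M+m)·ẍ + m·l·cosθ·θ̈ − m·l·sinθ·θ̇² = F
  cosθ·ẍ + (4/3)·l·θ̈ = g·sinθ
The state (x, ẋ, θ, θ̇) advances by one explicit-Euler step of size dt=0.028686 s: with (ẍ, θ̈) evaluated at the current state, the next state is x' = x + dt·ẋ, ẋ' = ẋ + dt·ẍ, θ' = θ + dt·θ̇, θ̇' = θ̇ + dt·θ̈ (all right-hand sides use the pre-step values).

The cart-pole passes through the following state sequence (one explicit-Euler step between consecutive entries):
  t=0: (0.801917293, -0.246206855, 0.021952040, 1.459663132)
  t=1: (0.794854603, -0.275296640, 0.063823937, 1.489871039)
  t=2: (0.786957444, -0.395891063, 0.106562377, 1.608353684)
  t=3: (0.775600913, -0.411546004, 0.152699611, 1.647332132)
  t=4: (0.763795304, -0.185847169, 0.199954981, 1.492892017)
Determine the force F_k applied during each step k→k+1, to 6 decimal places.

step 0→1:
  ẍ = (ẋ'−ẋ)/dt = (-0.275296640−-0.246206855)/0.028686 = -1.014076
  θ̈ = (θ̇'−θ̇)/dt = (1.489871039−1.459663132)/0.028686 = 1.053054
  sinθ=0.021950, cosθ=0.999759
  F = (M+m)·ẍ + m·l·cosθ·θ̈ − m·l·sinθ·θ̇² = -1.943027 + 0.103680 − 0.004606 = -1.843953
step 1→2:
  ẍ = (ẋ'−ẋ)/dt = (-0.395891063−-0.275296640)/0.028686 = -4.203947
  θ̈ = (θ̇'−θ̇)/dt = (1.608353684−1.489871039)/0.028686 = 4.130330
  sinθ=0.063781, cosθ=0.997964
  F = (M+m)·ẍ + m·l·cosθ·θ̈ − m·l·sinθ·θ̇² = -8.055002 + 0.405928 − 0.013942 = -7.663016
step 2→3:
  ẍ = (ẋ'−ẋ)/dt = (-0.411546004−-0.395891063)/0.028686 = -0.545735
  θ̈ = (θ̇'−θ̇)/dt = (1.647332132−1.608353684)/0.028686 = 1.358797
  sinθ=0.106361, cosθ=0.994328
  F = (M+m)·ẍ + m·l·cosθ·θ̈ − m·l·sinθ·θ̇² = -1.045658 + 0.133056 − 0.027095 = -0.939698
step 3→4:
  ẍ = (ẋ'−ẋ)/dt = (-0.185847169−-0.411546004)/0.028686 = 7.867909
  θ̈ = (θ̇'−θ̇)/dt = (1.492892017−1.647332132)/0.028686 = -5.383815
  sinθ=0.152107, cosθ=0.988364
  F = (M+m)·ẍ + m·l·cosθ·θ̈ − m·l·sinθ·θ̇² = 15.075362 + -0.524031 − 0.040650 = 14.510681

F_0 = -1.843953 N
F_1 = -7.663016 N
F_2 = -0.939698 N
F_3 = 14.510681 N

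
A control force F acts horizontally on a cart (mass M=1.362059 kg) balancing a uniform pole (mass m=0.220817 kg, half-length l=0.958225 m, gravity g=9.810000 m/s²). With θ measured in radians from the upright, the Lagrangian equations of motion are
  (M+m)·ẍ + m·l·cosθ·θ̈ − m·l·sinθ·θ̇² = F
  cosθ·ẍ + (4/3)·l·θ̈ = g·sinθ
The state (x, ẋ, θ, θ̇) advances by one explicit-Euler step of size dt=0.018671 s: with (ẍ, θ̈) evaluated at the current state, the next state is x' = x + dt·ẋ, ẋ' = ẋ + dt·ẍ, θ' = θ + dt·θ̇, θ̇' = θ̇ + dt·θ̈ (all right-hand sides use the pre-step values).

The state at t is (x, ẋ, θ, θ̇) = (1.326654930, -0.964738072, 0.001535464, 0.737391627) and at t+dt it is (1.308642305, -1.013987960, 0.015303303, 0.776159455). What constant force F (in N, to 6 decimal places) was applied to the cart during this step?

ẍ = (ẋ'−ẋ)/dt = (-1.013987960−-0.964738072)/0.018671 = -2.637775
θ̈ = (θ̇'−θ̇)/dt = (0.776159455−0.737391627)/0.018671 = 2.076366
sinθ=0.001535, cosθ=0.999999
F = (M+m)·ẍ + m·l·cosθ·θ̈ − m·l·sinθ·θ̇² = -4.175270 + 0.439343 − 0.000177 = -3.736104

F = -3.736104 N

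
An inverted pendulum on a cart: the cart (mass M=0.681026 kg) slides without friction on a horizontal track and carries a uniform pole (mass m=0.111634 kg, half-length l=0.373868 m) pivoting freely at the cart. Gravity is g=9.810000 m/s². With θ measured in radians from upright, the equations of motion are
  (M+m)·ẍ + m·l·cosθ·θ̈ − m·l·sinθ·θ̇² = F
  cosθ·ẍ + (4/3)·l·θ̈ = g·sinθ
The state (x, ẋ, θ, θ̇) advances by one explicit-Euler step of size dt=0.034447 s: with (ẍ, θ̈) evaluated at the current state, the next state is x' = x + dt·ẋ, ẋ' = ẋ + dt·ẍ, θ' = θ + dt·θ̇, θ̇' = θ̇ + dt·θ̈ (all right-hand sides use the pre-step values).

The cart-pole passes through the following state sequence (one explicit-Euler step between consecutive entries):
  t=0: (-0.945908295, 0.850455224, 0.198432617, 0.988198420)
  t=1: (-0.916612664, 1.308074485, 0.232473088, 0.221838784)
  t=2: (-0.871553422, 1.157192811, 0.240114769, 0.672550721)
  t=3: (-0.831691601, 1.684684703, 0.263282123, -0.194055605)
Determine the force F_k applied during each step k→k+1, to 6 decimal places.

F_0 = 9.611934 N
F_1 = -2.941014 N
F_2 = 11.113761 N

step 0→1:
  ẍ = (ẋ'−ẋ)/dt = (1.308074485−0.850455224)/0.034447 = 13.284735
  θ̈ = (θ̇'−θ̇)/dt = (0.221838784−0.988198420)/0.034447 = -22.247500
  sinθ=0.197133, cosθ=0.980377
  F = (M+m)·ẍ + m·l·cosθ·θ̈ − m·l·sinθ·θ̇² = 10.530278 + -0.910309 − 0.008035 = 9.611934
step 1→2:
  ẍ = (ẋ'−ẋ)/dt = (1.157192811−1.308074485)/0.034447 = -4.380111
  θ̈ = (θ̇'−θ̇)/dt = (0.672550721−0.221838784)/0.034447 = 13.084214
  sinθ=0.230385, cosθ=0.973100
  F = (M+m)·ẍ + m·l·cosθ·θ̈ − m·l·sinθ·θ̇² = -3.471939 + 0.531398 − 0.000473 = -2.941014
step 2→3:
  ẍ = (ẋ'−ẋ)/dt = (1.684684703−1.157192811)/0.034447 = 15.313145
  θ̈ = (θ̇'−θ̇)/dt = (-0.194055605−0.672550721)/0.034447 = -25.157672
  sinθ=0.237814, cosθ=0.971311
  F = (M+m)·ẍ + m·l·cosθ·θ̈ − m·l·sinθ·θ̇² = 12.138117 + -1.019867 − 0.004490 = 11.113761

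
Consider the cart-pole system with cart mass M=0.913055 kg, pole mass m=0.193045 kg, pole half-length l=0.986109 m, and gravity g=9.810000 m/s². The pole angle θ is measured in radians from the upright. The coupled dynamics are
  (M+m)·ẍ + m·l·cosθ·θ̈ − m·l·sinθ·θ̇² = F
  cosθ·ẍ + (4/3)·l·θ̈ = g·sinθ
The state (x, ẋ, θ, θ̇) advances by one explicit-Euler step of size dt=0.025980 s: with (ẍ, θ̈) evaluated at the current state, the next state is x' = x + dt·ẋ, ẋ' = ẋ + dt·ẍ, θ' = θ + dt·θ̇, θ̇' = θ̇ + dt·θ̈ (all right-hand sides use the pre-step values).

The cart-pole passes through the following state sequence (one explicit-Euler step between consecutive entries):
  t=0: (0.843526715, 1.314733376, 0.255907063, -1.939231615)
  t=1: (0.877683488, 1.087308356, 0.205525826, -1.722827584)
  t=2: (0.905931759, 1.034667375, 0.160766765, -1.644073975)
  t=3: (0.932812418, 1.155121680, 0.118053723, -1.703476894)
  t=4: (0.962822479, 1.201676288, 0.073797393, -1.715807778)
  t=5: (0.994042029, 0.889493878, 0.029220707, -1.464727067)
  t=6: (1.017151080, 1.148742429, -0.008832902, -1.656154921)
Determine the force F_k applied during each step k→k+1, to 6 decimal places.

step 0→1:
  ẍ = (ẋ'−ẋ)/dt = (1.087308356−1.314733376)/0.025980 = -8.753850
  θ̈ = (θ̇'−θ̇)/dt = (-1.722827584−-1.939231615)/0.025980 = 8.329639
  sinθ=0.253123, cosθ=0.967434
  F = (M+m)·ẍ + m·l·cosθ·θ̈ − m·l·sinθ·θ̇² = -9.682633 + 1.534020 − 0.181207 = -8.329820
step 1→2:
  ẍ = (ẋ'−ẋ)/dt = (1.034667375−1.087308356)/0.025980 = -2.026212
  θ̈ = (θ̇'−θ̇)/dt = (-1.644073975−-1.722827584)/0.025980 = 3.031317
  sinθ=0.204082, cosθ=0.978954
  F = (M+m)·ẍ + m·l·cosθ·θ̈ − m·l·sinθ·θ̇² = -2.241193 + 0.564907 − 0.115311 = -1.791597
step 2→3:
  ẍ = (ẋ'−ẋ)/dt = (1.155121680−1.034667375)/0.025980 = 4.636424
  θ̈ = (θ̇'−θ̇)/dt = (-1.703476894−-1.644073975)/0.025980 = -2.286486
  sinθ=0.160075, cosθ=0.987105
  F = (M+m)·ẍ + m·l·cosθ·θ̈ − m·l·sinθ·θ̇² = 5.128349 + -0.429651 − 0.082366 = 4.616332
step 3→4:
  ẍ = (ẋ'−ẋ)/dt = (1.201676288−1.155121680)/0.025980 = 1.791940
  θ̈ = (θ̇'−θ̇)/dt = (-1.715807778−-1.703476894)/0.025980 = -0.474630
  sinθ=0.117780, cosθ=0.993040
  F = (M+m)·ẍ + m·l·cosθ·θ̈ − m·l·sinθ·θ̇² = 1.982065 + -0.089723 − 0.065062 = 1.827280
step 4→5:
  ẍ = (ẋ'−ẋ)/dt = (0.889493878−1.201676288)/0.025980 = -12.016259
  θ̈ = (θ̇'−θ̇)/dt = (-1.464727067−-1.715807778)/0.025980 = 9.664385
  sinθ=0.073730, cosθ=0.997278
  F = (M+m)·ẍ + m·l·cosθ·θ̈ − m·l·sinθ·θ̇² = -13.291184 + 1.834738 − 0.041321 = -11.497767
step 5→6:
  ẍ = (ẋ'−ẋ)/dt = (1.148742429−0.889493878)/0.025980 = 9.978774
  θ̈ = (θ̇'−θ̇)/dt = (-1.656154921−-1.464727067)/0.025980 = -7.368278
  sinθ=0.029217, cosθ=0.999573
  F = (M+m)·ẍ + m·l·cosθ·θ̈ − m·l·sinθ·θ̇² = 11.037522 + -1.402052 − 0.011932 = 9.623538

F_0 = -8.329820 N
F_1 = -1.791597 N
F_2 = 4.616332 N
F_3 = 1.827280 N
F_4 = -11.497767 N
F_5 = 9.623538 N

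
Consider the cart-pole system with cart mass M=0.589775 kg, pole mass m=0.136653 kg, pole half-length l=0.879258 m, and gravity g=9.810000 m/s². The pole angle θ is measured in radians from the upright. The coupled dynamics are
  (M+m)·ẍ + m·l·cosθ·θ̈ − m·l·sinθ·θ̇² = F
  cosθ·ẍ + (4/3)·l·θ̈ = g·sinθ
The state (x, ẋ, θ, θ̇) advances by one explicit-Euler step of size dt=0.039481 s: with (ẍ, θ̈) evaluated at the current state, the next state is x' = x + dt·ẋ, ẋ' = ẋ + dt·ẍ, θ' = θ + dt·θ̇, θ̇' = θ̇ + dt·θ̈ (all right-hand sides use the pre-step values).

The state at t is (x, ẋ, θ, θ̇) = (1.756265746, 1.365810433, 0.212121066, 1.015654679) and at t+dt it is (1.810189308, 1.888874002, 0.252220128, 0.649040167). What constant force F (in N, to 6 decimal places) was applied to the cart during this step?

F = 8.507261 N

ẍ = (ẋ'−ẋ)/dt = (1.888874002−1.365810433)/0.039481 = 13.248488
θ̈ = (θ̇'−θ̇)/dt = (0.649040167−1.015654679)/0.039481 = -9.285847
sinθ=0.210534, cosθ=0.977587
F = (M+m)·ẍ + m·l·cosθ·θ̈ − m·l·sinθ·θ̇² = 9.624073 + -1.090717 − 0.026095 = 8.507261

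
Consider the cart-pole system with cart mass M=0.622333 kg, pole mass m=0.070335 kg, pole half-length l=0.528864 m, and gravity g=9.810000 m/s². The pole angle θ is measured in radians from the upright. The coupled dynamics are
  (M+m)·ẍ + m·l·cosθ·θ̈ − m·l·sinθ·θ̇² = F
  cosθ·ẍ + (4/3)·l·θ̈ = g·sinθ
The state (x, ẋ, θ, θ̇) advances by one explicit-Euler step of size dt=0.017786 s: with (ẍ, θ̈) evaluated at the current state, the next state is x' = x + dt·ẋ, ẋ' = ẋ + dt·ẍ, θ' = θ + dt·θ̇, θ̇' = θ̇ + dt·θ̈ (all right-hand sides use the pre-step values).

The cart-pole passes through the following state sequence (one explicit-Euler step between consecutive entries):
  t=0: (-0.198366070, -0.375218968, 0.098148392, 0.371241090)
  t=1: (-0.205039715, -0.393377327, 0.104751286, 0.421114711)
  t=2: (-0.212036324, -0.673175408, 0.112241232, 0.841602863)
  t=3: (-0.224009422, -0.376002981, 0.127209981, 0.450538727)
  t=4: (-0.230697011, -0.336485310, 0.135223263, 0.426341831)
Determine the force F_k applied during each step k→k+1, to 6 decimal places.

F_0 = -0.603868 N
F_1 = -10.022715 N
F_2 = 10.757574 N
F_3 = 1.487844 N

step 0→1:
  ẍ = (ẋ'−ẋ)/dt = (-0.393377327−-0.375218968)/0.017786 = -1.020936
  θ̈ = (θ̇'−θ̇)/dt = (0.421114711−0.371241090)/0.017786 = 2.804094
  sinθ=0.097991, cosθ=0.995187
  F = (M+m)·ẍ + m·l·cosθ·θ̈ − m·l·sinθ·θ̇² = -0.707169 + 0.103804 − 0.000502 = -0.603868
step 1→2:
  ẍ = (ẋ'−ẋ)/dt = (-0.673175408−-0.393377327)/0.017786 = -15.731366
  θ̈ = (θ̇'−θ̇)/dt = (0.841602863−0.421114711)/0.017786 = 23.641524
  sinθ=0.104560, cosθ=0.994519
  F = (M+m)·ẍ + m·l·cosθ·θ̈ − m·l·sinθ·θ̇² = -10.896614 + 0.874589 − 0.000690 = -10.022715
step 2→3:
  ẍ = (ẋ'−ẋ)/dt = (-0.376002981−-0.673175408)/0.017786 = 16.708221
  θ̈ = (θ̇'−θ̇)/dt = (0.450538727−0.841602863)/0.017786 = -21.987189
  sinθ=0.112006, cosθ=0.993708
  F = (M+m)·ẍ + m·l·cosθ·θ̈ − m·l·sinθ·θ̇² = 11.573250 + -0.812725 − 0.002951 = 10.757574
step 3→4:
  ẍ = (ẋ'−ẋ)/dt = (-0.336485310−-0.376002981)/0.017786 = 2.221841
  θ̈ = (θ̇'−θ̇)/dt = (0.426341831−0.450538727)/0.017786 = -1.360446
  sinθ=0.126867, cosθ=0.991920
  F = (M+m)·ẍ + m·l·cosθ·θ̈ − m·l·sinθ·θ̇² = 1.538998 + -0.050196 − 0.000958 = 1.487844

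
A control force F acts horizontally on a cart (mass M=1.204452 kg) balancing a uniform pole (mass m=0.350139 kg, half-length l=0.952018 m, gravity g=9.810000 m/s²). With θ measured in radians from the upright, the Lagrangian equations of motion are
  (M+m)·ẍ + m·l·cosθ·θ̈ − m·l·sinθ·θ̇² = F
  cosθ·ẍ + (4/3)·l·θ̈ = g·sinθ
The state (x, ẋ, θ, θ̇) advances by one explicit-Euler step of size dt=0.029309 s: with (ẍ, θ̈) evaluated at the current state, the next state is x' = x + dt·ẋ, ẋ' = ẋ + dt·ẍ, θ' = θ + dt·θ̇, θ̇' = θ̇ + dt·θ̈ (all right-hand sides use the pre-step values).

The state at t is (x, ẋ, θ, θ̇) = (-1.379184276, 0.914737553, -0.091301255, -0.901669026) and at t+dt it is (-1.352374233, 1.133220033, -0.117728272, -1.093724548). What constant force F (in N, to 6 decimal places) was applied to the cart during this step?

ẍ = (ẋ'−ẋ)/dt = (1.133220033−0.914737553)/0.029309 = 7.454450
θ̈ = (θ̇'−θ̇)/dt = (-1.093724548−-0.901669026)/0.029309 = -6.552783
sinθ=-0.091174, cosθ=0.995835
F = (M+m)·ẍ + m·l·cosθ·θ̈ − m·l·sinθ·θ̇² = 11.588621 + -2.175198 − -0.024709 = 9.438132

F = 9.438132 N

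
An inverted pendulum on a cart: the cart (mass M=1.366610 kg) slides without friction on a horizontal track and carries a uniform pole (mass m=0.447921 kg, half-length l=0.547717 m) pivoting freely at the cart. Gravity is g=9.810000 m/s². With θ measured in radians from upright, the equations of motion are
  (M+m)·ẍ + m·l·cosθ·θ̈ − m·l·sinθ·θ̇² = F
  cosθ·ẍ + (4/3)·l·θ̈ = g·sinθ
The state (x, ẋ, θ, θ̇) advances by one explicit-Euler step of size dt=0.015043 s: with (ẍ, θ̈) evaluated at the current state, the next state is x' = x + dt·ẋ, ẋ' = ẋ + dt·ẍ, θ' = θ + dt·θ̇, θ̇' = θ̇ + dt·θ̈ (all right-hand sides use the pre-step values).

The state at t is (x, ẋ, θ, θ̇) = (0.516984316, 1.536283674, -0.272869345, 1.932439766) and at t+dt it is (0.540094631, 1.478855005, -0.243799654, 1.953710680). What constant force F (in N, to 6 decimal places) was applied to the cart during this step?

F = -6.346246 N

ẍ = (ẋ'−ẋ)/dt = (1.478855005−1.536283674)/0.015043 = -3.817634
θ̈ = (θ̇'−θ̇)/dt = (1.953710680−1.932439766)/0.015043 = 1.414007
sinθ=-0.269496, cosθ=0.963002
F = (M+m)·ẍ + m·l·cosθ·θ̈ − m·l·sinθ·θ̇² = -6.927215 + 0.334069 − -0.246900 = -6.346246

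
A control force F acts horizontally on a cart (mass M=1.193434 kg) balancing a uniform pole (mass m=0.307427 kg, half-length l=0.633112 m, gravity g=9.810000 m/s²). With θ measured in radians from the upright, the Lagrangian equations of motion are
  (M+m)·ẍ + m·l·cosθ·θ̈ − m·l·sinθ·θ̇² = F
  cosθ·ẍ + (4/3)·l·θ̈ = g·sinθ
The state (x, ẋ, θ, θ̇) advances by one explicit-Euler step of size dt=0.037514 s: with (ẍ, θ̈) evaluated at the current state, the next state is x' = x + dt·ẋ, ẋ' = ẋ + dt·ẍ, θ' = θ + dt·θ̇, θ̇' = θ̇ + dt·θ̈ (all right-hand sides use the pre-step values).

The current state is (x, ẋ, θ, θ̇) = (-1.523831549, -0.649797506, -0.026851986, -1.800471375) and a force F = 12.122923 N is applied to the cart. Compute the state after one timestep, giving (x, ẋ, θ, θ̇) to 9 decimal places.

sinθ=-0.026848759, cosθ=0.999639507
temp = (F + m·l·θ̇²·sinθ)/(M+m) = (12.122923 + -0.016940227)/1.500861 = 8.066025284
θ̈ = (g·sinθ − cosθ·temp)/(l·(4/3 − m·cos²θ/(M+m))) = -11.652629088
ẍ = temp − m·l·θ̈·cosθ/(M+m) = 9.576625054
Euler: x'=-1.523831549+0.037514·-0.649797506=-1.548208053, ẋ'=-0.649797506+0.037514·9.576625054=-0.290539994
       θ'=-0.026851986+0.037514·-1.800471375=-0.094394869, θ̇'=-1.800471375+0.037514·-11.652629088=-2.237608103

(-1.548208053, -0.290539994, -0.094394869, -2.237608103)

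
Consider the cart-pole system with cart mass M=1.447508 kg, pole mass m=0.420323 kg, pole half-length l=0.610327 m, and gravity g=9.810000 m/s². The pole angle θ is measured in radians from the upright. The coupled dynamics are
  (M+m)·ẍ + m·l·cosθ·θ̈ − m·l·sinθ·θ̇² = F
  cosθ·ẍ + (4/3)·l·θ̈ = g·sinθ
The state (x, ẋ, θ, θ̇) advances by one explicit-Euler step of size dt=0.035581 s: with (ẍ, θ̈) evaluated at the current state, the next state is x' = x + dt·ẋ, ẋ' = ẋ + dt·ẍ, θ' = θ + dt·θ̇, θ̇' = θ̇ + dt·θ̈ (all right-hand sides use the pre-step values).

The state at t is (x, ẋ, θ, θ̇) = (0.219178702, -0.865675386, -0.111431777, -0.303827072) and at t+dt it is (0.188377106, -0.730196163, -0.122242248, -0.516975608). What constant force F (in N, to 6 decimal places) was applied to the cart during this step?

ẍ = (ẋ'−ẋ)/dt = (-0.730196163−-0.865675386)/0.035581 = 3.807628
θ̈ = (θ̇'−θ̇)/dt = (-0.516975608−-0.303827072)/0.035581 = -5.990516
sinθ=-0.111201, cosθ=0.993798
F = (M+m)·ẍ + m·l·cosθ·θ̈ − m·l·sinθ·θ̇² = 7.112006 + -1.527243 − -0.002633 = 5.587397

F = 5.587397 N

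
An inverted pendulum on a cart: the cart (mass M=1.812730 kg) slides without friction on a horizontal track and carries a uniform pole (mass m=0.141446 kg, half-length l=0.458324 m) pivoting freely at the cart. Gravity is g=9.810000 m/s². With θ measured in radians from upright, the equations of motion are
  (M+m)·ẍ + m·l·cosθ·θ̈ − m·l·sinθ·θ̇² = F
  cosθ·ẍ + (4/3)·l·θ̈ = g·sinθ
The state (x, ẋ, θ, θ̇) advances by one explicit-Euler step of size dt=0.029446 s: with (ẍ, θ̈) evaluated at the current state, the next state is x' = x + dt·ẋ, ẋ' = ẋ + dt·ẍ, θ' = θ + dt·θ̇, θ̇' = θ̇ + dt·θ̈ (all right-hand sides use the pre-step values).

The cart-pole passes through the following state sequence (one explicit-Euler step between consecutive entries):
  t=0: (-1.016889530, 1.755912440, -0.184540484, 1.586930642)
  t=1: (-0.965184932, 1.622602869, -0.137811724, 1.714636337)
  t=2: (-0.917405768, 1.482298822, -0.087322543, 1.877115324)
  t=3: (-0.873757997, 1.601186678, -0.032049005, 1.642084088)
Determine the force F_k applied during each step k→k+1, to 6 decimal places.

F_0 = -8.540715 N
F_1 = -8.930737 N
F_2 = 7.394411 N

step 0→1:
  ẍ = (ẋ'−ẋ)/dt = (1.622602869−1.755912440)/0.029446 = -4.527256
  θ̈ = (θ̇'−θ̇)/dt = (1.714636337−1.586930642)/0.029446 = 4.336945
  sinθ=-0.183495, cosθ=0.983021
  F = (M+m)·ẍ + m·l·cosθ·θ̈ − m·l·sinθ·θ̇² = -8.847054 + 0.276382 − -0.029957 = -8.540715
step 1→2:
  ẍ = (ẋ'−ẋ)/dt = (1.482298822−1.622602869)/0.029446 = -4.764791
  θ̈ = (θ̇'−θ̇)/dt = (1.877115324−1.714636337)/0.029446 = 5.517863
  sinθ=-0.137376, cosθ=0.990519
  F = (M+m)·ẍ + m·l·cosθ·θ̈ − m·l·sinθ·θ̇² = -9.311241 + 0.354321 − -0.026183 = -8.930737
step 2→3:
  ẍ = (ẋ'−ẋ)/dt = (1.601186678−1.482298822)/0.029446 = 4.037487
  θ̈ = (θ̇'−θ̇)/dt = (1.642084088−1.877115324)/0.029446 = -7.981771
  sinθ=-0.087212, cosθ=0.996190
  F = (M+m)·ẍ + m·l·cosθ·θ̈ − m·l·sinθ·θ̇² = 7.889961 + -0.515471 − -0.019921 = 7.394411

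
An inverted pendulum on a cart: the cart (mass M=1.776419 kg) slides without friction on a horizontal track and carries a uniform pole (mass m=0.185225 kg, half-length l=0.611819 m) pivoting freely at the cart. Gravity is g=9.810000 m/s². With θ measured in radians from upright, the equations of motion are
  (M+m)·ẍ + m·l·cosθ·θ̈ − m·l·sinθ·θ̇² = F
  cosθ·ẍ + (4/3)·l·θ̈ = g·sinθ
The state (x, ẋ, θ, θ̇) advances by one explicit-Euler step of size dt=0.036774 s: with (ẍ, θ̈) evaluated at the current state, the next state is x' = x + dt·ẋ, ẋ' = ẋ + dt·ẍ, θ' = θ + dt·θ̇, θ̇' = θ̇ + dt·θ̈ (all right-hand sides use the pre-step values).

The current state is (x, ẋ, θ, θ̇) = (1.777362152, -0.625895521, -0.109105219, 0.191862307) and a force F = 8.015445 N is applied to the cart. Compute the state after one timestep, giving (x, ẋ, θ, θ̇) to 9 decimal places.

(1.754345470, -0.461363417, -0.102049675, -0.056784478)

sinθ=-0.108888884, cosθ=0.994053928
temp = (F + m·l·θ̇²·sinθ)/(M+m) = (8.015445 + -0.000454240)/1.961644 = 4.085853886
θ̈ = (g·sinθ − cosθ·temp)/(l·(4/3 − m·cos²θ/(M+m))) = -6.761483239
ẍ = temp − m·l·θ̈·cosθ/(M+m) = 4.474142173
Euler: x'=1.777362152+0.036774·-0.625895521=1.754345470, ẋ'=-0.625895521+0.036774·4.474142173=-0.461363417
       θ'=-0.109105219+0.036774·0.191862307=-0.102049675, θ̇'=0.191862307+0.036774·-6.761483239=-0.056784478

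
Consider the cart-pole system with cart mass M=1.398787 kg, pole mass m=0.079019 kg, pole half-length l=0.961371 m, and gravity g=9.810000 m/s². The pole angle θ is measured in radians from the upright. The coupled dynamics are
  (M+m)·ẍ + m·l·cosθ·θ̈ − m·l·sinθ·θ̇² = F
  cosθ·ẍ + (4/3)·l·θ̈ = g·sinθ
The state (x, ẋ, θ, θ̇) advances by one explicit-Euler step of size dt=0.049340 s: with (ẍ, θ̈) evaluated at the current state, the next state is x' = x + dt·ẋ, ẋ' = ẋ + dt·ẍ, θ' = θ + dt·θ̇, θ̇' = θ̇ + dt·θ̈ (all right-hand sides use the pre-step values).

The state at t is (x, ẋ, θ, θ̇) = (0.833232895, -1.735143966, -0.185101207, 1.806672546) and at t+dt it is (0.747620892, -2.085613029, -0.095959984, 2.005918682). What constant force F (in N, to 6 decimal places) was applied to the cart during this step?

ẍ = (ẋ'−ẋ)/dt = (-2.085613029−-1.735143966)/0.049340 = -7.103143
θ̈ = (θ̇'−θ̇)/dt = (2.005918682−1.806672546)/0.049340 = 4.038227
sinθ=-0.184046, cosθ=0.982918
F = (M+m)·ẍ + m·l·cosθ·θ̈ − m·l·sinθ·θ̇² = -10.497067 + 0.301530 − -0.045636 = -10.149901

F = -10.149901 N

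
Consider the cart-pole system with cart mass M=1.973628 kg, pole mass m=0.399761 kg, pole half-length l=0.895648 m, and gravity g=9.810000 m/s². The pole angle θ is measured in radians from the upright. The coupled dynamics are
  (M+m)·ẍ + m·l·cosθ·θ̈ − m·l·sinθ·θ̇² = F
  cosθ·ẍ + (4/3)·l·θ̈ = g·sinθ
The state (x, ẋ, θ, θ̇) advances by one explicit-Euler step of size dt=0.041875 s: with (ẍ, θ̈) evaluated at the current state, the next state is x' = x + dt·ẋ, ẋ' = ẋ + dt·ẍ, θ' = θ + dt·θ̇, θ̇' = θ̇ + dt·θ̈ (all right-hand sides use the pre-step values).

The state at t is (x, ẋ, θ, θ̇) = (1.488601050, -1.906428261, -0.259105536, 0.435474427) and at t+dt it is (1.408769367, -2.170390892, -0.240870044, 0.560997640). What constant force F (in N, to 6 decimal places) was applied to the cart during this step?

F = -13.906024 N

ẍ = (ẋ'−ẋ)/dt = (-2.170390892−-1.906428261)/0.041875 = -6.303585
θ̈ = (θ̇'−θ̇)/dt = (0.560997640−0.435474427)/0.041875 = 2.997569
sinθ=-0.256216, cosθ=0.966620
F = (M+m)·ẍ + m·l·cosθ·θ̈ − m·l·sinθ·θ̇² = -14.960860 + 1.037439 − -0.017397 = -13.906024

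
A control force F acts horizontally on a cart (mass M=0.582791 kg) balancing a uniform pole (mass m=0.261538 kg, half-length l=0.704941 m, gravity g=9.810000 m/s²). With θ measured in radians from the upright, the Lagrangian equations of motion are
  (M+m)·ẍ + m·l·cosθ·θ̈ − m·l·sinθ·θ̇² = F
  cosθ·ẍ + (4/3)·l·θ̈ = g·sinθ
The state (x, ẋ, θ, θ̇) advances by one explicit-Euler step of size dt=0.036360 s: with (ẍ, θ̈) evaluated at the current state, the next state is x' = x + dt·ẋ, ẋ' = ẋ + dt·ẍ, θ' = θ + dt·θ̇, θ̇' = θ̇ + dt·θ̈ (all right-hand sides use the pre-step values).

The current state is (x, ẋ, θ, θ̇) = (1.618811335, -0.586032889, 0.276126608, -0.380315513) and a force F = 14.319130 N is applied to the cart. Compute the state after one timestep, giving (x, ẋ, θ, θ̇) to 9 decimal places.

sinθ=0.272631040, cosθ=0.962118660
temp = (F + m·l·θ̇²·sinθ)/(M+m) = (14.319130 + 0.007270277)/0.844329 = 16.967793688
θ̈ = (g·sinθ − cosθ·temp)/(l·(4/3 − m·cos²θ/(M+m))) = -18.501899036
ẍ = temp − m·l·θ̈·cosθ/(M+m) = 20.854849772
Euler: x'=1.618811335+0.036360·-0.586032889=1.597503179, ẋ'=-0.586032889+0.036360·20.854849772=0.172249449
       θ'=0.276126608+0.036360·-0.380315513=0.262298336, θ̇'=-0.380315513+0.036360·-18.501899036=-1.053044562

(1.597503179, 0.172249449, 0.262298336, -1.053044562)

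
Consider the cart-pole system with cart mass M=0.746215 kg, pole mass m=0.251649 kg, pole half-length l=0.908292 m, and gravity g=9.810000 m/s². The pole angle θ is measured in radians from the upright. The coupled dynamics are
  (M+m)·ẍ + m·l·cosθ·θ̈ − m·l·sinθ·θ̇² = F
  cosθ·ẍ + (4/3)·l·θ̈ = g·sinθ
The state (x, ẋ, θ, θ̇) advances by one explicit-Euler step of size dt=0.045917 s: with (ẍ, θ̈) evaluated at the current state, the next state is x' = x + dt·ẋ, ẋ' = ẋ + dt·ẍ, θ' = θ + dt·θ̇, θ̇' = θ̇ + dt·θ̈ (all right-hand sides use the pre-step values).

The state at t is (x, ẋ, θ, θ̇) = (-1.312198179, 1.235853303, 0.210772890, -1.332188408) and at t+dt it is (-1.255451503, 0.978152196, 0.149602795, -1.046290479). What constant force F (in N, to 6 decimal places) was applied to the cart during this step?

F = -4.293526 N

ẍ = (ẋ'−ẋ)/dt = (0.978152196−1.235853303)/0.045917 = -5.612325
θ̈ = (θ̇'−θ̇)/dt = (-1.046290479−-1.332188408)/0.045917 = 6.226407
sinθ=0.209216, cosθ=0.977870
F = (M+m)·ẍ + m·l·cosθ·θ̈ − m·l·sinθ·θ̇² = -5.600337 + 1.391679 − 0.084868 = -4.293526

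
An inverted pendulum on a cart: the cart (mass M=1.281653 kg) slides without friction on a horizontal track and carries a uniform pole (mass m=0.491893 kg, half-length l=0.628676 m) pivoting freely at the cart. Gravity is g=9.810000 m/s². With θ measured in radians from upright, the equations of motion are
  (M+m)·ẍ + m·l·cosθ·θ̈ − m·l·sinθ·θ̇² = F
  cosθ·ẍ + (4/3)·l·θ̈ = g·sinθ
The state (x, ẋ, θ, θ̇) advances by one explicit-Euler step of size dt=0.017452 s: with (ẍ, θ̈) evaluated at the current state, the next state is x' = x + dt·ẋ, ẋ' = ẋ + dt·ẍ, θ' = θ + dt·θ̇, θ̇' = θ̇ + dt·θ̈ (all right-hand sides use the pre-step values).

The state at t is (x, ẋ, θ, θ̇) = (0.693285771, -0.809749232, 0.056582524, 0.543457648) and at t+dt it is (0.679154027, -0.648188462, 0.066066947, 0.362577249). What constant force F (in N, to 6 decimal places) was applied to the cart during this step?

F = 13.213336 N

ẍ = (ẋ'−ẋ)/dt = (-0.648188462−-0.809749232)/0.017452 = 9.257436
θ̈ = (θ̇'−θ̇)/dt = (0.362577249−0.543457648)/0.017452 = -10.364451
sinθ=0.056552, cosθ=0.998400
F = (M+m)·ẍ + m·l·cosθ·θ̈ − m·l·sinθ·θ̇² = 16.418488 + -3.199987 − 0.005165 = 13.213336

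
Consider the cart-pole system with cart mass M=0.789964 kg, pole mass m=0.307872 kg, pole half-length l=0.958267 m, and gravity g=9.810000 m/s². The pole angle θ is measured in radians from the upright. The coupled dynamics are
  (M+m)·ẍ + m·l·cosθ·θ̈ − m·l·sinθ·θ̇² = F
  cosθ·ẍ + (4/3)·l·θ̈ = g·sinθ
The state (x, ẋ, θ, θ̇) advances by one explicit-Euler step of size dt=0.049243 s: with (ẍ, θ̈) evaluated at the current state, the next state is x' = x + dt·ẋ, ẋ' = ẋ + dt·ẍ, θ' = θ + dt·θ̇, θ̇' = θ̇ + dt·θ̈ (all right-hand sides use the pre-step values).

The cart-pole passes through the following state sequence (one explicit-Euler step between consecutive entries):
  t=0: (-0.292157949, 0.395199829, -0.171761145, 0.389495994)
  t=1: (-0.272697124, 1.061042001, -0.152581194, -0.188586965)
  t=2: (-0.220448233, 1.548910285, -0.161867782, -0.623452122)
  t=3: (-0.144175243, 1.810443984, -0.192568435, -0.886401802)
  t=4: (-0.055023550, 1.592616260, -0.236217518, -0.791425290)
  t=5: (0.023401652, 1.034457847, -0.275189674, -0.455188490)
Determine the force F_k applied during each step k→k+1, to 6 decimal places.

F_0 = 11.439670 N
F_1 = 8.303169 N
F_2 = 4.294395 N
F_3 = -4.253441 N
F_4 = -10.441967 N

step 0→1:
  ẍ = (ẋ'−ẋ)/dt = (1.061042001−0.395199829)/0.049243 = 13.521560
  θ̈ = (θ̇'−θ̇)/dt = (-0.188586965−0.389495994)/0.049243 = -11.739394
  sinθ=-0.170918, cosθ=0.985285
  F = (M+m)·ẍ + m·l·cosθ·θ̈ − m·l·sinθ·θ̇² = 14.844455 + -3.412435 − -0.007650 = 11.439670
step 1→2:
  ẍ = (ẋ'−ẋ)/dt = (1.548910285−1.061042001)/0.049243 = 9.907363
  θ̈ = (θ̇'−θ̇)/dt = (-0.623452122−-0.188586965)/0.049243 = -8.831005
  sinθ=-0.151990, cosθ=0.988382
  F = (M+m)·ẍ + m·l·cosθ·θ̈ − m·l·sinθ·θ̇² = 10.876660 + -2.575086 − -0.001595 = 8.303169
step 2→3:
  ẍ = (ẋ'−ẋ)/dt = (1.810443984−1.548910285)/0.049243 = 5.311084
  θ̈ = (θ̇'−θ̇)/dt = (-0.886401802−-0.623452122)/0.049243 = -5.339839
  sinθ=-0.161162, cosθ=0.986928
  F = (M+m)·ẍ + m·l·cosθ·θ̈ − m·l·sinθ·θ̇² = 5.830699 + -1.554785 − -0.018481 = 4.294395
step 3→4:
  ẍ = (ẋ'−ẋ)/dt = (1.592616260−1.810443984)/0.049243 = -4.423527
  θ̈ = (θ̇'−θ̇)/dt = (-0.791425290−-0.886401802)/0.049243 = 1.928731
  sinθ=-0.191380, cosθ=0.981516
  F = (M+m)·ẍ + m·l·cosθ·θ̈ − m·l·sinθ·θ̇² = -4.856307 + 0.558503 − -0.044362 = -4.253441
step 4→5:
  ẍ = (ẋ'−ẋ)/dt = (1.034457847−1.592616260)/0.049243 = -11.334777
  θ̈ = (θ̇'−θ̇)/dt = (-0.455188490−-0.791425290)/0.049243 = 6.828114
  sinθ=-0.234027, cosθ=0.972230
  F = (M+m)·ẍ + m·l·cosθ·θ̈ − m·l·sinθ·θ̇² = -12.443726 + 1.958513 − -0.043246 = -10.441967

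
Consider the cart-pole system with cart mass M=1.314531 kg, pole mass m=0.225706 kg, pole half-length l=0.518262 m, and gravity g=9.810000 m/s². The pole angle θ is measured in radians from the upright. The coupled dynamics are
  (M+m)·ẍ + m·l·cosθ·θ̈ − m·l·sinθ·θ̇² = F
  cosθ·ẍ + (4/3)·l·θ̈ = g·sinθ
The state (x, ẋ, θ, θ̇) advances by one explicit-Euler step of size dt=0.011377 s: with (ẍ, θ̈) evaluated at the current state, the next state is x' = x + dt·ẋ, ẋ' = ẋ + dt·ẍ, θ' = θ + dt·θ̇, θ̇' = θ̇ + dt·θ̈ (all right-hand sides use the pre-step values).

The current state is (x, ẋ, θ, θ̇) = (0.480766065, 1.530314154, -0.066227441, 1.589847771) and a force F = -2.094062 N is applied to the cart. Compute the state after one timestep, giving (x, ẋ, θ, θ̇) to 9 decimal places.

sinθ=-0.066179039, cosθ=0.997807764
temp = (F + m·l·θ̇²·sinθ)/(M+m) = (-2.094062 + -0.019566989)/1.540237 = -1.372275169
θ̈ = (g·sinθ − cosθ·temp)/(l·(4/3 − m·cos²θ/(M+m))) = 1.170047758
ẍ = temp − m·l·θ̈·cosθ/(M+m) = -1.460940816
Euler: x'=0.480766065+0.011377·1.530314154=0.498176449, ẋ'=1.530314154+0.011377·-1.460940816=1.513693030
       θ'=-0.066227441+0.011377·1.589847771=-0.048139743, θ̇'=1.589847771+0.011377·1.170047758=1.603159404

(0.498176449, 1.513693030, -0.048139743, 1.603159404)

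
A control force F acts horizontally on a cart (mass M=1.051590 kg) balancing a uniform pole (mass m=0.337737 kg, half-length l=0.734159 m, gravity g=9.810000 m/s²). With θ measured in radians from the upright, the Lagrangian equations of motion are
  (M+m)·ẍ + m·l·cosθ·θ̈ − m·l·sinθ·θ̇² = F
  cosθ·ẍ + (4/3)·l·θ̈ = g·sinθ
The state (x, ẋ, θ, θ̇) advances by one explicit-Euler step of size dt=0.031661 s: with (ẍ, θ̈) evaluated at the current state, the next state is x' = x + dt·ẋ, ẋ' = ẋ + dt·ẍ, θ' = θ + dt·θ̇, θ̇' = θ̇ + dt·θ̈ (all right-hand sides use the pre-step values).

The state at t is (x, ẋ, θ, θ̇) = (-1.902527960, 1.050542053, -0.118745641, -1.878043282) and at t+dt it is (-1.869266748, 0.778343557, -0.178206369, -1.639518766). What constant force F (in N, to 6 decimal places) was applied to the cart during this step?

F = -9.985983 N

ẍ = (ẋ'−ẋ)/dt = (0.778343557−1.050542053)/0.031661 = -8.597280
θ̈ = (θ̇'−θ̇)/dt = (-1.639518766−-1.878043282)/0.031661 = 7.533701
sinθ=-0.118467, cosθ=0.992958
F = (M+m)·ẍ + m·l·cosθ·θ̈ − m·l·sinθ·θ̇² = -11.944434 + 1.854847 − -0.103604 = -9.985983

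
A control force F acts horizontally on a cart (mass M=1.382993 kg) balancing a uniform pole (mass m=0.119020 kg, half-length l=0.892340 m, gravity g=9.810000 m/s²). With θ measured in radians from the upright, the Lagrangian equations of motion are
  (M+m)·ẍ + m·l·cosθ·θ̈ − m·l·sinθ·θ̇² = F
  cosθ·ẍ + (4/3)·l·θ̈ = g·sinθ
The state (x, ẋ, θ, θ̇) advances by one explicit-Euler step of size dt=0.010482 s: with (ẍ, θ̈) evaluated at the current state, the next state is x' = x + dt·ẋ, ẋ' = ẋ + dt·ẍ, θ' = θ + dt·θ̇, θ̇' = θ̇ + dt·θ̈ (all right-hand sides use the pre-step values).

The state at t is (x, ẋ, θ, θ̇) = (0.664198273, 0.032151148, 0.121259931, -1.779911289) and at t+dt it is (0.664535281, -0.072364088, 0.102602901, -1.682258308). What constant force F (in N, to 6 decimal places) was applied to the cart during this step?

ẍ = (ẋ'−ẋ)/dt = (-0.072364088−0.032151148)/0.010482 = -9.970925
θ̈ = (θ̇'−θ̇)/dt = (-1.682258308−-1.779911289)/0.010482 = 9.316255
sinθ=0.120963, cosθ=0.992657
F = (M+m)·ẍ + m·l·cosθ·θ̈ − m·l·sinθ·θ̇² = -14.976459 + 0.982180 − 0.040700 = -14.034980

F = -14.034980 N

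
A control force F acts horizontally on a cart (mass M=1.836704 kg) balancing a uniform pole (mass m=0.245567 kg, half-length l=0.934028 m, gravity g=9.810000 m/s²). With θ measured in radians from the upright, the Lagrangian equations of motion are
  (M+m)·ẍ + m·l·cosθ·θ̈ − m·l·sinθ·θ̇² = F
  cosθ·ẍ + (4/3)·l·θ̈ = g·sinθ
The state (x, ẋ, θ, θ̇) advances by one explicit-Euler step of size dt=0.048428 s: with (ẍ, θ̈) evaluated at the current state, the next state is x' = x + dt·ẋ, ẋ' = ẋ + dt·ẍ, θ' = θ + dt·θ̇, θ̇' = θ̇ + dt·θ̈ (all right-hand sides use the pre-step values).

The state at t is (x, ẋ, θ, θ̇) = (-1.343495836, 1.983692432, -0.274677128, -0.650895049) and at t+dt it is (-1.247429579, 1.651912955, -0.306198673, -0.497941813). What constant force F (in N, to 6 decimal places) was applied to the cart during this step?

F = -13.541983 N

ẍ = (ẋ'−ẋ)/dt = (1.651912955−1.983692432)/0.048428 = -6.850984
θ̈ = (θ̇'−θ̇)/dt = (-0.497941813−-0.650895049)/0.048428 = 3.158364
sinθ=-0.271236, cosθ=0.962513
F = (M+m)·ẍ + m·l·cosθ·θ̈ − m·l·sinθ·θ̇² = -14.265606 + 0.697266 − -0.026357 = -13.541983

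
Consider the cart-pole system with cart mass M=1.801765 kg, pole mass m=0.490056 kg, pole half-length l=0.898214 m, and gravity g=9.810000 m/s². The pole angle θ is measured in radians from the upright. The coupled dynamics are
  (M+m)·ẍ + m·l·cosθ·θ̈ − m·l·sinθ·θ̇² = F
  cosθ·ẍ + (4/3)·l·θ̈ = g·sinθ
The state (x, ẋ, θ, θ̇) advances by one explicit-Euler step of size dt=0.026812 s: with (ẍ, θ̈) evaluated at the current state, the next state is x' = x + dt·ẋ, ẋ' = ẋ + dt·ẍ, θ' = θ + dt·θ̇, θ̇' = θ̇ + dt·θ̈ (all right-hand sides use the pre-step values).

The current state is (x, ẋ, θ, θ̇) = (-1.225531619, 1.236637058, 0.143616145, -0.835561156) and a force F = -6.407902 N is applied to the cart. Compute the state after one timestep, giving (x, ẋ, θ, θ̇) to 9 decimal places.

sinθ=0.143122959, cosθ=0.989704915
temp = (F + m·l·θ̇²·sinθ)/(M+m) = (-6.407902 + 0.043983656)/2.291821 = -2.776795546
θ̈ = (g·sinθ − cosθ·temp)/(l·(4/3 − m·cos²θ/(M+m))) = 4.113212381
ẍ = temp − m·l·θ̈·cosθ/(M+m) = -3.558660411
Euler: x'=-1.225531619+0.026812·1.236637058=-1.192374906, ẋ'=1.236637058+0.026812·-3.558660411=1.141222255
       θ'=0.143616145+0.026812·-0.835561156=0.121213079, θ̇'=-0.835561156+0.026812·4.113212381=-0.725277706

(-1.192374906, 1.141222255, 0.121213079, -0.725277706)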